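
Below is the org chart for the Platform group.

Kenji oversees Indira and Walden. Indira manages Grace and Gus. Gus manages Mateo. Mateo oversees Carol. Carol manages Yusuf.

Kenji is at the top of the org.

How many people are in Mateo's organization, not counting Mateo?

Mateo directly manages Carol. Under Carol: Yusuf (1). That's 2 in total.

2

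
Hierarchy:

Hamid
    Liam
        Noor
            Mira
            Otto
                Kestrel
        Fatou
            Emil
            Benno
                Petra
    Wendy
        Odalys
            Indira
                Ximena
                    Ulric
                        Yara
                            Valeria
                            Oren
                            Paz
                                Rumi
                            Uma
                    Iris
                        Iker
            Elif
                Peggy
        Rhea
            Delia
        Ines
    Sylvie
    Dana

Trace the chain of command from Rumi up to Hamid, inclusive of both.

Rumi -> Paz -> Yara -> Ulric -> Ximena -> Indira -> Odalys -> Wendy -> Hamid

Rumi reports to Paz. Paz reports to Yara. Yara reports to Ulric. Ulric reports to Ximena. Ximena reports to Indira. Indira reports to Odalys. Odalys reports to Wendy. Wendy reports to Hamid. Hamid is at the top.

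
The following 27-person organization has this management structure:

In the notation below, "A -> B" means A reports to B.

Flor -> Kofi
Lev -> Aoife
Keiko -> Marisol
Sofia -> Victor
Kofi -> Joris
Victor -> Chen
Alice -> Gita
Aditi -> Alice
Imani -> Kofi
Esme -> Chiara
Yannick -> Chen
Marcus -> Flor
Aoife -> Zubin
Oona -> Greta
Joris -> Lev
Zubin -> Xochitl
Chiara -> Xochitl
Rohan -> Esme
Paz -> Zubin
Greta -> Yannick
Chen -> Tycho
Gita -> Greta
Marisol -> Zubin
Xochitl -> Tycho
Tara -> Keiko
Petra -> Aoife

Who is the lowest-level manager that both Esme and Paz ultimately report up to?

Esme's chain of managers is Chiara, Xochitl, Tycho. Paz's chain of managers is Zubin, Xochitl, Tycho. The first manager that appears in both chains is Xochitl.

Xochitl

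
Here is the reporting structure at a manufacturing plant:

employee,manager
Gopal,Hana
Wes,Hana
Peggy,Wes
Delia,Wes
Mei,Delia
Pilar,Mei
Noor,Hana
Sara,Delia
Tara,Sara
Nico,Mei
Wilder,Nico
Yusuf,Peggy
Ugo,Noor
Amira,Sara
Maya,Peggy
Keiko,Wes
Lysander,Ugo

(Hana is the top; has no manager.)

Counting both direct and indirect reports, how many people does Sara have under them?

2

Sara directly manages Tara, Amira. Tara has no reports. Amira has no reports. So Sara's organization is 2 direct reports plus everyone under them: 1 + 1 = 2.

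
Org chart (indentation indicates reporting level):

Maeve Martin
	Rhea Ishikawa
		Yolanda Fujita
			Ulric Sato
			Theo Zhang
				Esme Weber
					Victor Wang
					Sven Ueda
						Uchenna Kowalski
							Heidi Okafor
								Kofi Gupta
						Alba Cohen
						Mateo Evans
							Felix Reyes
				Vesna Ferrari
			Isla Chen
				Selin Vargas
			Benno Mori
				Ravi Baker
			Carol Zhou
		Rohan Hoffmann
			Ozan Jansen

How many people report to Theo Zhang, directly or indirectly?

10

Theo Zhang directly manages Esme Weber, Vesna Ferrari. Under Esme Weber: Sven Ueda, Mateo Evans, Felix Reyes, Alba Cohen, Uchenna Kowalski, Heidi Okafor, Kofi Gupta, Victor Wang (8). Vesna Ferrari has no reports. So Theo Zhang's organization is 2 direct reports plus everyone under them: 9 + 1 = 10.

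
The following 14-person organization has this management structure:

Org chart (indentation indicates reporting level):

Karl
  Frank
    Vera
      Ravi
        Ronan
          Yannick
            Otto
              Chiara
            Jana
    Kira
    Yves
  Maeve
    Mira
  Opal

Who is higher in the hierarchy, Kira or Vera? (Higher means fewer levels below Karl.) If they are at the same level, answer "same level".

same level

Both Kira and Vera are 2 levels below Karl.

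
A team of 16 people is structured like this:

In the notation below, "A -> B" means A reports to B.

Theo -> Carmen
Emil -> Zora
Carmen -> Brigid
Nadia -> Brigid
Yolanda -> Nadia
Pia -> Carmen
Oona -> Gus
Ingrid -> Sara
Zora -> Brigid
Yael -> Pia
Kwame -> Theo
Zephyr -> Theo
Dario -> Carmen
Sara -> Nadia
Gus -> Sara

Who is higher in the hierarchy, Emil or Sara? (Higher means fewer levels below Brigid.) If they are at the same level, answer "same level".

Both Emil and Sara are 2 levels below Brigid.

same level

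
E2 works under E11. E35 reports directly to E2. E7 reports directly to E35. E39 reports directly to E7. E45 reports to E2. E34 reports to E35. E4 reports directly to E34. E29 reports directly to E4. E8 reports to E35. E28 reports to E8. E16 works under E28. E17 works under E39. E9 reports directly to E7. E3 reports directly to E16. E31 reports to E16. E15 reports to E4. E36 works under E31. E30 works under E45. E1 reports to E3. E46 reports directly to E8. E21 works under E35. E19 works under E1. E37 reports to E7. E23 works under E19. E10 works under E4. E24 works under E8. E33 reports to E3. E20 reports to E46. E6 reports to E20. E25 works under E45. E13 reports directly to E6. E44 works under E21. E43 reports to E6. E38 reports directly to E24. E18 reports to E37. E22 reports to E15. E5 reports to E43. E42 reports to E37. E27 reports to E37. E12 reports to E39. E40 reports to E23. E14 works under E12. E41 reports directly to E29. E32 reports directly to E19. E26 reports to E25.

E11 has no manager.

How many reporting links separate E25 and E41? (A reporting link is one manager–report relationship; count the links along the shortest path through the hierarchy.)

7

E25 is 2 levels below E2, and E41 is 5 levels below E2 (their lowest common manager). The shortest path runs up from E25 to E2 and back down to E41: 2 + 5 = 7 links.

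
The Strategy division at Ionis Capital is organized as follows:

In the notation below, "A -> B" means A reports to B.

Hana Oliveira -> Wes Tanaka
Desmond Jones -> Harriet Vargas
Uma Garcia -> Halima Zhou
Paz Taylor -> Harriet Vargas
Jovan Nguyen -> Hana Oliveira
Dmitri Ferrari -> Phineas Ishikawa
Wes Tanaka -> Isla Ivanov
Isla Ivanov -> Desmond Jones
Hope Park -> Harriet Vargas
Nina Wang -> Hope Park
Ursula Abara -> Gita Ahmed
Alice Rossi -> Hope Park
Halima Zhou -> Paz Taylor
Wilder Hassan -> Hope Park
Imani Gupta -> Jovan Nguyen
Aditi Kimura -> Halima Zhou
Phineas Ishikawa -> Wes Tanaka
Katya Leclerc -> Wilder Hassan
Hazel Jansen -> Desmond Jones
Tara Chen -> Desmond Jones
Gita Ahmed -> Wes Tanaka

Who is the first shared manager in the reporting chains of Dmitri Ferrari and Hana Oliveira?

Wes Tanaka

Dmitri Ferrari's chain of managers is Phineas Ishikawa, Wes Tanaka, Isla Ivanov, Desmond Jones, Harriet Vargas. Hana Oliveira's chain of managers is Wes Tanaka, Isla Ivanov, Desmond Jones, Harriet Vargas. The first manager that appears in both chains is Wes Tanaka.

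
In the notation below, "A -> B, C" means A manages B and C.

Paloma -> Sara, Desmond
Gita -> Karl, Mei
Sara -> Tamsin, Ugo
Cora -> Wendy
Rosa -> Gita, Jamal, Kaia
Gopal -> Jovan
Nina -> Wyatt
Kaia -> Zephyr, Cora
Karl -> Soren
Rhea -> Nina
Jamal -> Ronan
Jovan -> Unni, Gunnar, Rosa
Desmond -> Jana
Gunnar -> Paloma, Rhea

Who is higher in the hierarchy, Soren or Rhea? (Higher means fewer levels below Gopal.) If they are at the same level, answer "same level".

Rhea

Soren is 5 levels below Gopal; Rhea is 3. Rhea is higher.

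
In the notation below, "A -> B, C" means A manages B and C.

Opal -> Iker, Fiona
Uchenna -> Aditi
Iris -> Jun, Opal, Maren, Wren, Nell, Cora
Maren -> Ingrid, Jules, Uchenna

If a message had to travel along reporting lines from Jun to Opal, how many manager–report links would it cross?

2

Jun is 1 level below Iris, and Opal is 1 level below Iris (their lowest common manager). The shortest path runs up from Jun to Iris and back down to Opal: 1 + 1 = 2 links.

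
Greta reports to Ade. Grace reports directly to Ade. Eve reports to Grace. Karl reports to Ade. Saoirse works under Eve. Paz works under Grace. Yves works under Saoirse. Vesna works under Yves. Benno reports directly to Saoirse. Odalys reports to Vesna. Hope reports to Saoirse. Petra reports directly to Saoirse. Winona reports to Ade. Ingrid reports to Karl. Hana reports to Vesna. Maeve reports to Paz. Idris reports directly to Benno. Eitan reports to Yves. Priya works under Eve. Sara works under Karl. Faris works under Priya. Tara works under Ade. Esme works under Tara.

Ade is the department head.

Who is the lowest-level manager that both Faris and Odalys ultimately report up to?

Faris's chain of managers is Priya, Eve, Grace, Ade. Odalys's chain of managers is Vesna, Yves, Saoirse, Eve, Grace, Ade. The first manager that appears in both chains is Eve.

Eve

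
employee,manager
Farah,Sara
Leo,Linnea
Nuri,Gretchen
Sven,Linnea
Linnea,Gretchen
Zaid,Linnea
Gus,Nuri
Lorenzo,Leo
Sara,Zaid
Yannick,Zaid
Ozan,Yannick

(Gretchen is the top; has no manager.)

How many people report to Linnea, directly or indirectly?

Linnea directly manages Zaid, Sven, Leo. Under Zaid: Sara, Farah, Yannick, Ozan (4). Sven has no reports. Under Leo: Lorenzo (1). So Linnea's organization is 3 direct reports plus everyone under them: 5 + 1 + 2 = 8.

8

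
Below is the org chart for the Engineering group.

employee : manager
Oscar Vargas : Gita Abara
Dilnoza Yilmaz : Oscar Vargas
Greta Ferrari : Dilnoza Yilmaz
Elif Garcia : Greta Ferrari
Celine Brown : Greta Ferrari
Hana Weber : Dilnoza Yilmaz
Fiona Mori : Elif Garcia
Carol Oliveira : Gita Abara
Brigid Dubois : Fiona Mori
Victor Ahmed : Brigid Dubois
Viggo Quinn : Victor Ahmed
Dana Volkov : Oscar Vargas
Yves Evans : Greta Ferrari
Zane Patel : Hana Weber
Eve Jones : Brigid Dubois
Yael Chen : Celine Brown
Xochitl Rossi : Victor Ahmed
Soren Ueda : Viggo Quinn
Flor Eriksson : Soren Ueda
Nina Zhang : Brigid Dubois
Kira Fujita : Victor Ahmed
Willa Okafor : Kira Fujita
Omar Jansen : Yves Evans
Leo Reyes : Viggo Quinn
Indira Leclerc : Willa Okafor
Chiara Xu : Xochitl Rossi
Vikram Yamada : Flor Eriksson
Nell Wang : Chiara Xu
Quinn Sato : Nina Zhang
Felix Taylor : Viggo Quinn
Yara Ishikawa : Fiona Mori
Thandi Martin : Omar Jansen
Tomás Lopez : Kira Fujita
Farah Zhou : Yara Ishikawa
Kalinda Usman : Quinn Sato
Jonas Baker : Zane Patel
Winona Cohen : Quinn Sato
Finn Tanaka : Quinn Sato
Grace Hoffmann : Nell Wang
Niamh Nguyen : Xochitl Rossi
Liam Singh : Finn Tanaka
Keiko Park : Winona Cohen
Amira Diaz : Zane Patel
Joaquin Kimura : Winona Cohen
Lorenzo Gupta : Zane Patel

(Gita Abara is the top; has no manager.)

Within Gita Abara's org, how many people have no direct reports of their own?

20

The people in Gita Abara's organization with no one reporting to them are Carol Oliveira, Dana Volkov, Lorenzo Gupta, Amira Diaz, Jonas Baker, Thandi Martin, Yael Chen, Farah Zhou, Liam Singh, Joaquin Kimura, Keiko Park, Kalinda Usman, Eve Jones, Tomás Lopez, Indira Leclerc, Niamh Nguyen, Grace Hoffmann, Felix Taylor, Leo Reyes, Vikram Yamada. That is 20.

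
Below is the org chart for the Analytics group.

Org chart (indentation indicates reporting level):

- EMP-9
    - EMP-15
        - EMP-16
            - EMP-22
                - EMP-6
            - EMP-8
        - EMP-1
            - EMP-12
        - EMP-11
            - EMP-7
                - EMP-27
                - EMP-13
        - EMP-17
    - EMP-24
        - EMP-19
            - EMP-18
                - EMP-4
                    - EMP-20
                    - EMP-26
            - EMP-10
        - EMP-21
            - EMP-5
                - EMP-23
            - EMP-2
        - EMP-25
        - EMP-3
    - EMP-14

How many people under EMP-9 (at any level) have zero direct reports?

The people in EMP-9's organization with no one reporting to them are EMP-14, EMP-3, EMP-25, EMP-2, EMP-23, EMP-10, EMP-26, EMP-20, EMP-17, EMP-13, EMP-27, EMP-12, EMP-8, EMP-6. That is 14.

14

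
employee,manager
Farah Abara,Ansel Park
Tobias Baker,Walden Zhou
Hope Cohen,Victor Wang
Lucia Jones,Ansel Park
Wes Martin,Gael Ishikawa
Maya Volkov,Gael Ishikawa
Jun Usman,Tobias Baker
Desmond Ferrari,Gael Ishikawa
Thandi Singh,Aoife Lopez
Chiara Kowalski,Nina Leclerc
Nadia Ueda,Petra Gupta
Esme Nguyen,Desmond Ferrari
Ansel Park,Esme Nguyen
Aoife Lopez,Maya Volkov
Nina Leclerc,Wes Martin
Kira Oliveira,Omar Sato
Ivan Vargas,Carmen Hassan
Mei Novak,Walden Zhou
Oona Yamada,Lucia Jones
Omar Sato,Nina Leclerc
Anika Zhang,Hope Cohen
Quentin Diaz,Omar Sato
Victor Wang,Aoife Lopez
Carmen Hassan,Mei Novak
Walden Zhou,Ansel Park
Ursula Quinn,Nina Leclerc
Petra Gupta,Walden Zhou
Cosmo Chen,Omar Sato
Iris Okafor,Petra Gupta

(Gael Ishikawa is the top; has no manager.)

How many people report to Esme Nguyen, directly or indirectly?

Esme Nguyen directly manages Ansel Park. Under Ansel Park: Lucia Jones, Oona Yamada, Farah Abara, Walden Zhou, Petra Gupta, Iris Okafor, Nadia Ueda, Tobias Baker, Jun Usman, Mei Novak, Carmen Hassan, Ivan Vargas (12). That's 13 in total.

13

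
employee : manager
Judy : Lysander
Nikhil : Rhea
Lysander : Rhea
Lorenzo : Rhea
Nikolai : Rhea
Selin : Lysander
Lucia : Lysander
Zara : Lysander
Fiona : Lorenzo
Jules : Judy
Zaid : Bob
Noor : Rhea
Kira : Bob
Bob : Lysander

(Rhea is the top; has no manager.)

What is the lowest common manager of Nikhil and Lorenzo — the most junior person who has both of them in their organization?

Rhea

Nikhil's chain of managers is Rhea. Lorenzo's chain of managers is Rhea. The first manager that appears in both chains is Rhea.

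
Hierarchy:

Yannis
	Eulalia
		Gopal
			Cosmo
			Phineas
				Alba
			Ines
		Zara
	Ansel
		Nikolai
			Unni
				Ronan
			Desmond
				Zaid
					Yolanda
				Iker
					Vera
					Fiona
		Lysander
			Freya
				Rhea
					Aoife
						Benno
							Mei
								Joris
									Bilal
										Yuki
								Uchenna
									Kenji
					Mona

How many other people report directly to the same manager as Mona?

Mona reports to Rhea. Rhea's other direct reports are Aoife — 1 peer.

1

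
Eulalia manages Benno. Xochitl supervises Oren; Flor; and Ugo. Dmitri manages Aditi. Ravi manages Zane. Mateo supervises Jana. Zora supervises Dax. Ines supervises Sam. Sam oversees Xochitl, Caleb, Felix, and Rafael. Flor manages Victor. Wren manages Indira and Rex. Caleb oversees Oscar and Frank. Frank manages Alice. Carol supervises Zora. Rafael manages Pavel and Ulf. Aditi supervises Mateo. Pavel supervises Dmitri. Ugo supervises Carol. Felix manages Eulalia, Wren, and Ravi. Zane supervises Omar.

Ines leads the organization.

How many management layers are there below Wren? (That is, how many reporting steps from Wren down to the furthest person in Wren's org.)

The longest chain under Wren runs Wren → Rex, which is 1 level below Wren.

1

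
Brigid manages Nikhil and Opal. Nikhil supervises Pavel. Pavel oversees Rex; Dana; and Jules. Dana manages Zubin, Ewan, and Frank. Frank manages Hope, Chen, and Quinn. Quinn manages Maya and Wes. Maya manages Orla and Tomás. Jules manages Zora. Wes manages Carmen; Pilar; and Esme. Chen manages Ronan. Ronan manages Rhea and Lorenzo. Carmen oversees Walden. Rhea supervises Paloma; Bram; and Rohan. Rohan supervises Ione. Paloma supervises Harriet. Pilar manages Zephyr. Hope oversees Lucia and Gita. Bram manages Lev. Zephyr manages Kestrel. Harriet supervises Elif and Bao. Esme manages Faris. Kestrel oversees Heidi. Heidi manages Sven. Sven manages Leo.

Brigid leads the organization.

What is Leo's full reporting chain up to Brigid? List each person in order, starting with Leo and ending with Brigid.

Leo -> Sven -> Heidi -> Kestrel -> Zephyr -> Pilar -> Wes -> Quinn -> Frank -> Dana -> Pavel -> Nikhil -> Brigid

Leo reports to Sven. Sven reports to Heidi. Heidi reports to Kestrel. Kestrel reports to Zephyr. Zephyr reports to Pilar. Pilar reports to Wes. Wes reports to Quinn. Quinn reports to Frank. Frank reports to Dana. Dana reports to Pavel. Pavel reports to Nikhil. Nikhil reports to Brigid. Brigid is at the top.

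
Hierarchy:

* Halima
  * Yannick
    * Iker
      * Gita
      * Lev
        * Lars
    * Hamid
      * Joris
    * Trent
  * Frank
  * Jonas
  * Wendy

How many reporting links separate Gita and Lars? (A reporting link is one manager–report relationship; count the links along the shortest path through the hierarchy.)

Gita is 1 level below Iker, and Lars is 2 levels below Iker (their lowest common manager). The shortest path runs up from Gita to Iker and back down to Lars: 1 + 2 = 3 links.

3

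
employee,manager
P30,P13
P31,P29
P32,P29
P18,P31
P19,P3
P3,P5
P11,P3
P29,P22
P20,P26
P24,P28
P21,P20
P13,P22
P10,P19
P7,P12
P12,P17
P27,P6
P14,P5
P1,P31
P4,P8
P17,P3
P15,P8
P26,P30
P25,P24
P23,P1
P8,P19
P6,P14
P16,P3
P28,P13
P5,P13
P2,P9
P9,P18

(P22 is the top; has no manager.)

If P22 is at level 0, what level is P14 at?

Chain from P14 up to P22: P14 → P5 → P13 → P22. That is 3 steps up, so P14 is 3 levels below P22.

3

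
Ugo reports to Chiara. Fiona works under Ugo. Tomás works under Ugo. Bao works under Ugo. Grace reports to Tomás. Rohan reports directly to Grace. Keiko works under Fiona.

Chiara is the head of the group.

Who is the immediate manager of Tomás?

Ugo

Tomás reports directly to Ugo.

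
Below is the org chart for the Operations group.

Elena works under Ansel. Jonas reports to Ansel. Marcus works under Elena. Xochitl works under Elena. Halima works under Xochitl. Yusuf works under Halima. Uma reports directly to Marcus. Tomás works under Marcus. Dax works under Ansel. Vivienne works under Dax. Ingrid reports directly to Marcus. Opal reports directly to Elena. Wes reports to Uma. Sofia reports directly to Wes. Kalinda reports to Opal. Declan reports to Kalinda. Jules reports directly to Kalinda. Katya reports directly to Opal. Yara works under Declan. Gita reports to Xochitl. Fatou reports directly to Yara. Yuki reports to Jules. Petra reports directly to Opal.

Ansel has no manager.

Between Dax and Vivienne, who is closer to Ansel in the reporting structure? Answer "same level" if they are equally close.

Dax is 1 level below Ansel; Vivienne is 2. Dax is higher.

Dax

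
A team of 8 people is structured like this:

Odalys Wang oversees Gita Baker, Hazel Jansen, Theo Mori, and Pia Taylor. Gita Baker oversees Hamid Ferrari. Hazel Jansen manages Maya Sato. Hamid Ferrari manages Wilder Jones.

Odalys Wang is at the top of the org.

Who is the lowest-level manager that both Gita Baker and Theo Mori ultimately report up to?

Gita Baker's chain of managers is Odalys Wang. Theo Mori's chain of managers is Odalys Wang. The first manager that appears in both chains is Odalys Wang.

Odalys Wang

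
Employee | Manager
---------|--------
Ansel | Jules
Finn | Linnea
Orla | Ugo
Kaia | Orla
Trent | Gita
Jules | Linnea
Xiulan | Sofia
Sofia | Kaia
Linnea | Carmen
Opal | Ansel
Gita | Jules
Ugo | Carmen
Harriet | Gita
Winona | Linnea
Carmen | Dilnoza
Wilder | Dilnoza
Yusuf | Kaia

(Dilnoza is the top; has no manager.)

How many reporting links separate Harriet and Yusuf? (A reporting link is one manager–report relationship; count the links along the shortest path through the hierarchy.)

8

Harriet is 4 levels below Carmen, and Yusuf is 4 levels below Carmen (their lowest common manager). The shortest path runs up from Harriet to Carmen and back down to Yusuf: 4 + 4 = 8 links.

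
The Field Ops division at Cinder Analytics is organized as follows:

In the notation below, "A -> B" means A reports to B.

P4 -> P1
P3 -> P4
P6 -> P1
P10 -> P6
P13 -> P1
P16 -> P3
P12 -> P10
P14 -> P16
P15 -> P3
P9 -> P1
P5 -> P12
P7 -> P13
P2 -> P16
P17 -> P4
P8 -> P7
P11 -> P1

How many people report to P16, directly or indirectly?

2

P16 directly manages P14, P2. P14 has no reports. P2 has no reports. So P16's organization is 2 direct reports plus everyone under them: 1 + 1 = 2.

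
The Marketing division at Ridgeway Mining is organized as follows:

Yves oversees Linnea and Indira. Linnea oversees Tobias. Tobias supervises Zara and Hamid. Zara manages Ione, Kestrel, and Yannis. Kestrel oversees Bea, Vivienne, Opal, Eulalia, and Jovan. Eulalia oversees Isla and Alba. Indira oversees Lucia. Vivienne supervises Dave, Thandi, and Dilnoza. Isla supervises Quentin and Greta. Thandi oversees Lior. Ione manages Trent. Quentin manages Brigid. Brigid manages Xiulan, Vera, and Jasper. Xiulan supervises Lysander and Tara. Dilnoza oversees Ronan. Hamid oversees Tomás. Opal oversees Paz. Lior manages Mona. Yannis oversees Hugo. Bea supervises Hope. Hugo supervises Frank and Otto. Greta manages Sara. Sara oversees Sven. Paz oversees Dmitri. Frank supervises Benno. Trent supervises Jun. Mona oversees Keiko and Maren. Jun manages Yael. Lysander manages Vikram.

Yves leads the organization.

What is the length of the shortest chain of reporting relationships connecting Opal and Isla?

3

Opal is 1 level below Kestrel, and Isla is 2 levels below Kestrel (their lowest common manager). The shortest path runs up from Opal to Kestrel and back down to Isla: 1 + 2 = 3 links.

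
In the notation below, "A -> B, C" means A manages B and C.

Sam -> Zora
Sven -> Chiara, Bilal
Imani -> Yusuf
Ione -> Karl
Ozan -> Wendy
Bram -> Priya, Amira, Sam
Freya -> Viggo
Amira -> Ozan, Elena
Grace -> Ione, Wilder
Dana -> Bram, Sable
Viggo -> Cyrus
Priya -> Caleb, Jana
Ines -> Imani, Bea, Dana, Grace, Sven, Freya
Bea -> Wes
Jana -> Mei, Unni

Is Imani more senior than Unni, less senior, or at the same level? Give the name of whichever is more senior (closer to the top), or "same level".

Imani is 1 level below Ines; Unni is 5. Imani is higher.

Imani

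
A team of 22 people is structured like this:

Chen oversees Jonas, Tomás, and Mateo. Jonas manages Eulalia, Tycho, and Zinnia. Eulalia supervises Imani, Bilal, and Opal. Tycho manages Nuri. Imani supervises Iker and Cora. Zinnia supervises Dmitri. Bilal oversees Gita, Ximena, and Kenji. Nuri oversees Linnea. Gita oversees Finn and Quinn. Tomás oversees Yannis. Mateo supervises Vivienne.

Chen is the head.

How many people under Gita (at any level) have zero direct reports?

2

The people in Gita's organization with no one reporting to them are Quinn, Finn. That is 2.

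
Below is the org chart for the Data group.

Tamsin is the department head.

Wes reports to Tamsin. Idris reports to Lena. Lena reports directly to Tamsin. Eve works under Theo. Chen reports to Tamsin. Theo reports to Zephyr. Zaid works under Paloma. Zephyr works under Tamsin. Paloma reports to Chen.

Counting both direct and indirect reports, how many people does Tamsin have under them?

9

Tamsin directly manages Zephyr, Lena, Chen, Wes. Under Zephyr: Theo, Eve (2). Under Lena: Idris (1). Under Chen: Paloma, Zaid (2). Wes has no reports. So Tamsin's organization is 4 direct reports plus everyone under them: 3 + 2 + 3 + 1 = 9.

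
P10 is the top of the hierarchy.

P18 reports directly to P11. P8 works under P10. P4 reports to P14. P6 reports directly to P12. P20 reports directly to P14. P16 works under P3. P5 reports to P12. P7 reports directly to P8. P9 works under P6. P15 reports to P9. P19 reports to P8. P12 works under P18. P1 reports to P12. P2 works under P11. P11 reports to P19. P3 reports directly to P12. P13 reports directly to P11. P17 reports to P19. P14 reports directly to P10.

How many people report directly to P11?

3

P11 directly manages P18, P13, P2. That is 3 direct reports.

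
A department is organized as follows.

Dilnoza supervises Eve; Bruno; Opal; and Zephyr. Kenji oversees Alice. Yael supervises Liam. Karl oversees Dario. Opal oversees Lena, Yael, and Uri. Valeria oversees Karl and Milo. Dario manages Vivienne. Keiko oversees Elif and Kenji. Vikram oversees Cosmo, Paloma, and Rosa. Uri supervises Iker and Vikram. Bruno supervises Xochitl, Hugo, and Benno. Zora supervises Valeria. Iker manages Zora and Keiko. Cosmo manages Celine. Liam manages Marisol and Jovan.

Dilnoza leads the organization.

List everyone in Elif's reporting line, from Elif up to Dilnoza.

Elif reports to Keiko. Keiko reports to Iker. Iker reports to Uri. Uri reports to Opal. Opal reports to Dilnoza. Dilnoza is at the top.

Elif -> Keiko -> Iker -> Uri -> Opal -> Dilnoza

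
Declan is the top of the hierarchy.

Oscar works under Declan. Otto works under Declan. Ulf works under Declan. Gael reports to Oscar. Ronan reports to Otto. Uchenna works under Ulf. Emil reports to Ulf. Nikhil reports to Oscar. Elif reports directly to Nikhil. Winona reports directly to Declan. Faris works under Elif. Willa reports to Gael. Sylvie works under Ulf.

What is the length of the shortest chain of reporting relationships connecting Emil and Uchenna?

Emil is 1 level below Ulf, and Uchenna is 1 level below Ulf (their lowest common manager). The shortest path runs up from Emil to Ulf and back down to Uchenna: 1 + 1 = 2 links.

2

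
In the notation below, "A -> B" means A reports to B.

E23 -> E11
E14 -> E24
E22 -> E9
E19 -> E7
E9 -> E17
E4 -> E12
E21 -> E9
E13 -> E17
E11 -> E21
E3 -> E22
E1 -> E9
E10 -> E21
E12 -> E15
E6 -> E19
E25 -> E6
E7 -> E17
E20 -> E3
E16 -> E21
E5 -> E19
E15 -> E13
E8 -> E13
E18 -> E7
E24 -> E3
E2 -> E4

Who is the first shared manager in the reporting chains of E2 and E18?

E2's chain of managers is E4, E12, E15, E13, E17. E18's chain of managers is E7, E17. The first manager that appears in both chains is E17.

E17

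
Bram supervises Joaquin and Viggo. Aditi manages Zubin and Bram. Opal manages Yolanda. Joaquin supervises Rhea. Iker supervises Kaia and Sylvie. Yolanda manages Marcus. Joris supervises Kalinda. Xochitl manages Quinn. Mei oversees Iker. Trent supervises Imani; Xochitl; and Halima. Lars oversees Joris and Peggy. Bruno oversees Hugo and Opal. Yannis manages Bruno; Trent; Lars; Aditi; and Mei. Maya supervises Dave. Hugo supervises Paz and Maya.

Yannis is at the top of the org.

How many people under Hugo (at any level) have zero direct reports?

The people in Hugo's organization with no one reporting to them are Paz, Dave. That is 2.

2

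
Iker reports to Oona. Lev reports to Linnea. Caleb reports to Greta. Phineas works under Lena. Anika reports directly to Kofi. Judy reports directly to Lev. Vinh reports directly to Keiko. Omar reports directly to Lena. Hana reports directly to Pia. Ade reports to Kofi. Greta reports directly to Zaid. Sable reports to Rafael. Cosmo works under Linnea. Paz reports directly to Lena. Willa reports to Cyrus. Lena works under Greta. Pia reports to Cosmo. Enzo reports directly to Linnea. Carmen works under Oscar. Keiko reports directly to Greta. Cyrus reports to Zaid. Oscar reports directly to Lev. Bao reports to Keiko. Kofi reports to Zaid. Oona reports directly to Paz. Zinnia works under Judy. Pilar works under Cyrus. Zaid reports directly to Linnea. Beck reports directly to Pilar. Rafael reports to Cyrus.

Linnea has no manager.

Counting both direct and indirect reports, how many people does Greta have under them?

Greta directly manages Lena, Keiko, Caleb. Under Lena: Omar, Phineas, Paz, Oona, Iker (5). Under Keiko: Bao, Vinh (2). Caleb has no reports. So Greta's organization is 3 direct reports plus everyone under them: 6 + 3 + 1 = 10.

10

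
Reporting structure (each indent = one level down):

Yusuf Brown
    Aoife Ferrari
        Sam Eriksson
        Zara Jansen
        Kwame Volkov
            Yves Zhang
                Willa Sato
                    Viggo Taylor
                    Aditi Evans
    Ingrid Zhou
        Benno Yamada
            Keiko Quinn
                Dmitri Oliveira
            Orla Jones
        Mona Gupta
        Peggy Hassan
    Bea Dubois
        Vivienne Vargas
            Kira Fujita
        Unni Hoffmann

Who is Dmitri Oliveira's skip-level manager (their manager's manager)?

Dmitri Oliveira reports to Keiko Quinn, and Keiko Quinn reports to Benno Yamada. So Dmitri Oliveira's skip-level manager is Benno Yamada.

Benno Yamada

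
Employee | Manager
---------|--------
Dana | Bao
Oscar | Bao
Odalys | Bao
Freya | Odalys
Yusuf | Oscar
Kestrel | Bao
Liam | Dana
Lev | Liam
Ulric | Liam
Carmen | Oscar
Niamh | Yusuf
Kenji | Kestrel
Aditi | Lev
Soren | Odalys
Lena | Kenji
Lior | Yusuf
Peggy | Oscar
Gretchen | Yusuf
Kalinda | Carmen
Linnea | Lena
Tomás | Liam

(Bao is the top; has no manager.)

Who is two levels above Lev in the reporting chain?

Lev reports to Liam, and Liam reports to Dana. So Lev's skip-level manager is Dana.

Dana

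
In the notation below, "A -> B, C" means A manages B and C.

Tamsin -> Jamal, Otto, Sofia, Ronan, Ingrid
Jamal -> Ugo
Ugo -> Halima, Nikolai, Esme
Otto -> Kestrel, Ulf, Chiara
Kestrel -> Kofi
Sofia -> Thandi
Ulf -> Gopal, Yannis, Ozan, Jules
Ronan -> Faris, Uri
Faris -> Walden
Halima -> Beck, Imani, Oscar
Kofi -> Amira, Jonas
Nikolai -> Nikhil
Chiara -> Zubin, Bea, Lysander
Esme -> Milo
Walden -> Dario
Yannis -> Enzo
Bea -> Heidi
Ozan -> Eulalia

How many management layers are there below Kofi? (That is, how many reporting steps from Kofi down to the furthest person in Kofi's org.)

The longest chain under Kofi runs Kofi → Jonas, which is 1 level below Kofi.

1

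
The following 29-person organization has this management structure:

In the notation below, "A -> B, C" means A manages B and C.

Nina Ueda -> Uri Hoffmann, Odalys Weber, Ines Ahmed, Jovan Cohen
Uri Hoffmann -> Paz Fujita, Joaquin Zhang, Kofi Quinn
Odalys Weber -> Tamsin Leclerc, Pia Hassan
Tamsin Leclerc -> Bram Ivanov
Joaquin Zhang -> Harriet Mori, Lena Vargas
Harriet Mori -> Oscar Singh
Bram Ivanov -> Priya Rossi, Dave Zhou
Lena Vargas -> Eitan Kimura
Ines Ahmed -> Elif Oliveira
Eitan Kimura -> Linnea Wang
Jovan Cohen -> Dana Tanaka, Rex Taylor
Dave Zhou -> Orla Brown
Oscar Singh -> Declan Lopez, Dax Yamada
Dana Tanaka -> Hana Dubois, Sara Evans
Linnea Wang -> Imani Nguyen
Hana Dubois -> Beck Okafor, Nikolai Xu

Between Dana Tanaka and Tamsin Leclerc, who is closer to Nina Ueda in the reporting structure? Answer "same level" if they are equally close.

Both Dana Tanaka and Tamsin Leclerc are 2 levels below Nina Ueda.

same level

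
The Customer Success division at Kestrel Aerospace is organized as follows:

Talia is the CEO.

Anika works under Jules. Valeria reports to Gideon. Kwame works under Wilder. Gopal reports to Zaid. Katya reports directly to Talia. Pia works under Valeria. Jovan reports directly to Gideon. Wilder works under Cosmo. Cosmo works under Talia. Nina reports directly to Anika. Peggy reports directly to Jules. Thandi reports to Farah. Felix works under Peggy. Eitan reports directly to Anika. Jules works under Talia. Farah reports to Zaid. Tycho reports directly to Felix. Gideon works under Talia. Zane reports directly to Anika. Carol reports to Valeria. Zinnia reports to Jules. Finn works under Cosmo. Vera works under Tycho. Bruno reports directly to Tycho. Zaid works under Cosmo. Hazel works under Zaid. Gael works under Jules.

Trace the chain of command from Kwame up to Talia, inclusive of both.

Kwame -> Wilder -> Cosmo -> Talia

Kwame reports to Wilder. Wilder reports to Cosmo. Cosmo reports to Talia. Talia is at the top.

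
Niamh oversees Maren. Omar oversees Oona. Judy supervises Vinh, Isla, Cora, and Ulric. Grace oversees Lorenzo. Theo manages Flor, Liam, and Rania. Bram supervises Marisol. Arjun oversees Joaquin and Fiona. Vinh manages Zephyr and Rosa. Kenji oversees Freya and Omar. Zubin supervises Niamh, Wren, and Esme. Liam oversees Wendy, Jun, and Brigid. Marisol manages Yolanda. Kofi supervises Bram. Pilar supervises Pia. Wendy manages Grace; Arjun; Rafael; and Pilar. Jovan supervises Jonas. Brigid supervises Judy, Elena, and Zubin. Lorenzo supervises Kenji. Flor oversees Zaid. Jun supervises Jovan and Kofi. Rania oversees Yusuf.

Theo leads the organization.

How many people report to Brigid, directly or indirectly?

13

Brigid directly manages Zubin, Judy, Elena. Under Zubin: Esme, Wren, Niamh, Maren (4). Under Judy: Isla, Cora, Ulric, Vinh, Rosa, Zephyr (6). Elena has no reports. So Brigid's organization is 3 direct reports plus everyone under them: 5 + 7 + 1 = 13.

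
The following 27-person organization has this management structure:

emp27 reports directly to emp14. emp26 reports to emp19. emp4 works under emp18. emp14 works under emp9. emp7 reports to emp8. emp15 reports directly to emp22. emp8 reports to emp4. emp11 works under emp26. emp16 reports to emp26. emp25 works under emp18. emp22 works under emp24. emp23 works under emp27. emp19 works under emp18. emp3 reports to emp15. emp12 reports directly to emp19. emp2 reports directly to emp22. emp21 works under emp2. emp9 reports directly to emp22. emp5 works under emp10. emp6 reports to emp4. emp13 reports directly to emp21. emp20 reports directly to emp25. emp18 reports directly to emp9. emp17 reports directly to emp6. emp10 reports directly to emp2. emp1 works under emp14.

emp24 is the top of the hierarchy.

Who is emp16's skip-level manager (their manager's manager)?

emp19

emp16 reports to emp26, and emp26 reports to emp19. So emp16's skip-level manager is emp19.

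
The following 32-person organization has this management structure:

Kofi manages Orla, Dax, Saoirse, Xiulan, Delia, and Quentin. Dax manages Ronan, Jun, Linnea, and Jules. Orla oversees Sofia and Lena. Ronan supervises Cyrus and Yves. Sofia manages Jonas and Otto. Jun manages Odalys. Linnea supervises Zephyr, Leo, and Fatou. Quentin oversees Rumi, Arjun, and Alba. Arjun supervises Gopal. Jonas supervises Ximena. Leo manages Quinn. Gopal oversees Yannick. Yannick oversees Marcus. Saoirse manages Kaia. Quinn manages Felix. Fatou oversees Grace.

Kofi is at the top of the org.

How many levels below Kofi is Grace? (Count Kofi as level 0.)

4

Chain from Grace up to Kofi: Grace → Fatou → Linnea → Dax → Kofi. That is 4 steps up, so Grace is 4 levels below Kofi.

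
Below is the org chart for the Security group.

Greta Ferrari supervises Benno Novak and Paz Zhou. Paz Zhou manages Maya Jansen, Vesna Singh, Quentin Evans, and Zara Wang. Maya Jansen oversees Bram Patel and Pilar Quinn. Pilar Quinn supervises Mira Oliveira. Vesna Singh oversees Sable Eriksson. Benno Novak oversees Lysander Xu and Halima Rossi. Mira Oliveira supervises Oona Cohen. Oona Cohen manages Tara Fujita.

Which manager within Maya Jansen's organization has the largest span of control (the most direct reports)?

Maya Jansen

Direct-report counts within Maya Jansen's organization: Maya Jansen has 2; Pilar Quinn has 1; Mira Oliveira has 1; Oona Cohen has 1. The largest is 2, held by Maya Jansen.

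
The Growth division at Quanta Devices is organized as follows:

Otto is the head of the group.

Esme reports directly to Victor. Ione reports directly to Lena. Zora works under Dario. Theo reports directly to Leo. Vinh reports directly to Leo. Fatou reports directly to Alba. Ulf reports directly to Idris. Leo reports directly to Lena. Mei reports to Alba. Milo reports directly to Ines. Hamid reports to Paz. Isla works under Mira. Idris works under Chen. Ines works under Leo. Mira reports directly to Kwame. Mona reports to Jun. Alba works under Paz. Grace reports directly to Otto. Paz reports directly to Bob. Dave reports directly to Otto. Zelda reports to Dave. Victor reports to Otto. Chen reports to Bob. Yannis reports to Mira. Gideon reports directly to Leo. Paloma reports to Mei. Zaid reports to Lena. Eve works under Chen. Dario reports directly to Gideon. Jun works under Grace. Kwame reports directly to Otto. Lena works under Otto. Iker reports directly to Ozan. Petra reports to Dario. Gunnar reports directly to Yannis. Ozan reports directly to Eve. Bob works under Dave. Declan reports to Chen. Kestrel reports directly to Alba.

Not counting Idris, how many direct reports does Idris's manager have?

2

Idris reports to Chen. Chen's other direct reports are Eve, Declan — 2 peers.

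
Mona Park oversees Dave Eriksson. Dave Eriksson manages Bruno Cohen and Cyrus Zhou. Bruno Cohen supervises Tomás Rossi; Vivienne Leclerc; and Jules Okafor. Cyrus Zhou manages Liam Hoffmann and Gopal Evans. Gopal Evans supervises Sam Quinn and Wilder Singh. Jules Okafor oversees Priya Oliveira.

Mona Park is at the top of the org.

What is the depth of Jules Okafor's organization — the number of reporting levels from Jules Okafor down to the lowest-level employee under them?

The longest chain under Jules Okafor runs Jules Okafor → Priya Oliveira, which is 1 level below Jules Okafor.

1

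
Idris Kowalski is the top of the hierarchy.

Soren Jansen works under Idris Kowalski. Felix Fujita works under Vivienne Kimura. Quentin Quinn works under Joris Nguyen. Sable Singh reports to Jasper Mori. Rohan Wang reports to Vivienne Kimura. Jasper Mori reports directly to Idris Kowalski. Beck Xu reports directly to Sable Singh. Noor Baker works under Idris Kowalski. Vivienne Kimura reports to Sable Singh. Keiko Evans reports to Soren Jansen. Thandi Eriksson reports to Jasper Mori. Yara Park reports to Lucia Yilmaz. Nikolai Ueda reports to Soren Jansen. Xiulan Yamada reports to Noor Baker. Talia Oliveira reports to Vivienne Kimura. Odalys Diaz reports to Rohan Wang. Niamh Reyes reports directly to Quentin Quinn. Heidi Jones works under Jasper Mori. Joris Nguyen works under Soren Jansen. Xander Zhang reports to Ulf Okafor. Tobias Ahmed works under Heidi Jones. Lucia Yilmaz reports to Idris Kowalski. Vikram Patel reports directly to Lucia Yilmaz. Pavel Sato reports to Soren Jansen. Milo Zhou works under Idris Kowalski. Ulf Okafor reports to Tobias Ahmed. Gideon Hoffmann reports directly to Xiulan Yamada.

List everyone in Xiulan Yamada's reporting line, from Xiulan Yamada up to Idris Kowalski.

Xiulan Yamada reports to Noor Baker. Noor Baker reports to Idris Kowalski. Idris Kowalski is at the top.

Xiulan Yamada -> Noor Baker -> Idris Kowalski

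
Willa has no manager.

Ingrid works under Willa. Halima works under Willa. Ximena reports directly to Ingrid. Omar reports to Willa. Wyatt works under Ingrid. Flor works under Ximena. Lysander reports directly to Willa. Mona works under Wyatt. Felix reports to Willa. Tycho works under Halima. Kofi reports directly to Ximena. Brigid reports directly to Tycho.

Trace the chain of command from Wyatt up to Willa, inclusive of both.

Wyatt -> Ingrid -> Willa

Wyatt reports to Ingrid. Ingrid reports to Willa. Willa is at the top.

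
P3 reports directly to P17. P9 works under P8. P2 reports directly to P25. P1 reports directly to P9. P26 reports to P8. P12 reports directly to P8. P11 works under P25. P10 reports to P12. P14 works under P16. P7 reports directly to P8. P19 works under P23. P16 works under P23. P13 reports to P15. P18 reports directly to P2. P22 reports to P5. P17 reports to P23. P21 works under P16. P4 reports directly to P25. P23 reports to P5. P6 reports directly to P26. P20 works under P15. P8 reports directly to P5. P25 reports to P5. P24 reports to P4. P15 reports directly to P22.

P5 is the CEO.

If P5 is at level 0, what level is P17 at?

2

Chain from P17 up to P5: P17 → P23 → P5. That is 2 steps up, so P17 is 2 levels below P5.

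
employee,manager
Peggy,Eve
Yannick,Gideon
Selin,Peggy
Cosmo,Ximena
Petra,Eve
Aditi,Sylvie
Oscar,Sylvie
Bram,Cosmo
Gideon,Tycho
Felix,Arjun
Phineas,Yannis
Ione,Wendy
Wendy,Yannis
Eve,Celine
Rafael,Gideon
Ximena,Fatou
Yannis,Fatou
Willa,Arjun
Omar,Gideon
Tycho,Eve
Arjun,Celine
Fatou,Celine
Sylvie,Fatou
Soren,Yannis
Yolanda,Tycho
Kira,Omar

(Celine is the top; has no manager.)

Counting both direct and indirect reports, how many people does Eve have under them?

Eve directly manages Tycho, Peggy, Petra. Under Tycho: Gideon, Omar, Kira, Rafael, Yannick, Yolanda (6). Under Peggy: Selin (1). Petra has no reports. So Eve's organization is 3 direct reports plus everyone under them: 7 + 2 + 1 = 10.

10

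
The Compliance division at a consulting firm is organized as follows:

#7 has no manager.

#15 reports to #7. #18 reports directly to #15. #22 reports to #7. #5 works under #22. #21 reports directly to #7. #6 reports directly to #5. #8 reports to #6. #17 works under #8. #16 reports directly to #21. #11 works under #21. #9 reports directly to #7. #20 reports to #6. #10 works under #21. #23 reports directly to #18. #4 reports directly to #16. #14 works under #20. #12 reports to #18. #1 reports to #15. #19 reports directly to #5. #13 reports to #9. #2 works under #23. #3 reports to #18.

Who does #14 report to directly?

#14 reports directly to #20.

#20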